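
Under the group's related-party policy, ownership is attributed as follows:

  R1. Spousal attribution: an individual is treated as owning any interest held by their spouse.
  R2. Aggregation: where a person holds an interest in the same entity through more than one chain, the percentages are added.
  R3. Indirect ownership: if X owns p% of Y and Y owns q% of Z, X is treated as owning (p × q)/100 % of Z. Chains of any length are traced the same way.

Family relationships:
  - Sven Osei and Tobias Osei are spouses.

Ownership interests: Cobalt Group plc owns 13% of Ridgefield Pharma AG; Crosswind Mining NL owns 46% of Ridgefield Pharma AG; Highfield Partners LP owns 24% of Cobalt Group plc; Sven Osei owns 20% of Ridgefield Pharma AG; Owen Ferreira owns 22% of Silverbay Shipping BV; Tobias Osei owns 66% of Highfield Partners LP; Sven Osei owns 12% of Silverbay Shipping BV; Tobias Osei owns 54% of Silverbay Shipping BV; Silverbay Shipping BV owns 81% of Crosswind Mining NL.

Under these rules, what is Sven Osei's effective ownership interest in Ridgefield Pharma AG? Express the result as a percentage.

46.6508%

By spousal attribution (R1), Sven Osei is treated as also owning Tobias Osei's interest in Silverbay Shipping BV, giving 12% + 54% = 66%.
By spousal attribution (R1), Sven Osei is treated as owning Tobias Osei's 66% interest in Highfield Partners LP.
Chain via Silverbay Shipping BV → Crosswind Mining NL (R3): 66% × 81% × 46% = 24.5916% of Ridgefield Pharma AG.
Direct interest in Ridgefield Pharma AG: 20%.
Chain via Highfield Partners LP → Cobalt Group plc (R3): 66% × 24% × 13% = 2.0592% of Ridgefield Pharma AG.
Aggregating (R2): 24.5916% + 20% + 2.0592% = 46.6508%.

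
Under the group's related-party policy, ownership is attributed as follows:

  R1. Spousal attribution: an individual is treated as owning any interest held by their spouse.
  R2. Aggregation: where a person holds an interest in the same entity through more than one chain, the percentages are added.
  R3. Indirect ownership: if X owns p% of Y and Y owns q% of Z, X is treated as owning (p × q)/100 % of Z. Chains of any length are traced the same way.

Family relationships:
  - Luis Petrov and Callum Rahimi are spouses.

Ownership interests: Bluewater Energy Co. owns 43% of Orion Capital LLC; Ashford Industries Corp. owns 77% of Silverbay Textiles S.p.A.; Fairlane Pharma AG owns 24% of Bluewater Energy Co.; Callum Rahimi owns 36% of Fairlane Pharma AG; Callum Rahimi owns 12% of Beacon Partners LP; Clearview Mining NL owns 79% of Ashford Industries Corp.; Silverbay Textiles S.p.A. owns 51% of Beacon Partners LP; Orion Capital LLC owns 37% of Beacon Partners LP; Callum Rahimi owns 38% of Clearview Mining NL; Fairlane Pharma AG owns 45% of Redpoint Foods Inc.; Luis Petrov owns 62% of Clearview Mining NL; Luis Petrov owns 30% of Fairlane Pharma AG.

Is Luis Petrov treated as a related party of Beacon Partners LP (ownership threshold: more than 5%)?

Yes

By spousal attribution (R1), Luis Petrov is treated as also owning Callum Rahimi's interest in Fairlane Pharma AG, giving 30% + 36% = 66%.
By spousal attribution (R1), Luis Petrov is treated as also owning Callum Rahimi's interest in Clearview Mining NL, giving 62% + 38% = 100%.
By spousal attribution (R1), Luis Petrov is treated as owning Callum Rahimi's 12% interest in Beacon Partners LP.
Chain via Fairlane Pharma AG → Bluewater Energy Co. → Orion Capital LLC (R3): 66% × 24% × 43% × 37% = 2.520144% of Beacon Partners LP.
Chain via Clearview Mining NL → Ashford Industries Corp. → Silverbay Textiles S.p.A. (R3): 100% × 79% × 77% × 51% = 31.0233% of Beacon Partners LP.
Direct interest in Beacon Partners LP: 12%.
Aggregating (R2): 2.520144% + 31.0233% + 12% = 45.543444%.
45.543444% exceeds the 5% threshold, so Luis is a related party to Beacon Partners LP.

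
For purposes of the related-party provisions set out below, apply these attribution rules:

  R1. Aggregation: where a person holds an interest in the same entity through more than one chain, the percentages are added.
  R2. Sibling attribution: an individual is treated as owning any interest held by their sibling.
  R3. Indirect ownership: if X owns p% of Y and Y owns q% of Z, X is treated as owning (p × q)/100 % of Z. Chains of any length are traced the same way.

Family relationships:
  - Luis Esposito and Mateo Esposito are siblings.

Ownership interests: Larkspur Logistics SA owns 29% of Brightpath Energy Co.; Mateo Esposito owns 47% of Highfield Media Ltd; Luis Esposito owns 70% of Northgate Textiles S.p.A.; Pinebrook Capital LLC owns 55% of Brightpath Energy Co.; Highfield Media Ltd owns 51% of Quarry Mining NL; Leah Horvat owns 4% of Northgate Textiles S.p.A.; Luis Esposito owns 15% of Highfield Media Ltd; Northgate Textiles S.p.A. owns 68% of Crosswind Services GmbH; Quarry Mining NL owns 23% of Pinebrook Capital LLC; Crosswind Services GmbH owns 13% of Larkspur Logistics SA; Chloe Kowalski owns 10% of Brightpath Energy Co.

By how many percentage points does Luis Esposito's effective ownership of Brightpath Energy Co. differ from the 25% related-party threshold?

By sibling attribution (R2), Luis Esposito is treated as also owning Mateo Esposito's interest in Highfield Media Ltd, giving 15% + 47% = 62%.
Chain via Highfield Media Ltd → Quarry Mining NL → Pinebrook Capital LLC (R3): 62% × 51% × 23% × 55% = 3.99993% of Brightpath Energy Co.
Chain via Northgate Textiles S.p.A. → Crosswind Services GmbH → Larkspur Logistics SA (R3): 70% × 68% × 13% × 29% = 1.79452% of Brightpath Energy Co.
Aggregating (R1): 3.99993% + 1.79452% = 5.79445%.
5.79445% falls short of the 25% threshold by 19.20555 percentage points.

19.20555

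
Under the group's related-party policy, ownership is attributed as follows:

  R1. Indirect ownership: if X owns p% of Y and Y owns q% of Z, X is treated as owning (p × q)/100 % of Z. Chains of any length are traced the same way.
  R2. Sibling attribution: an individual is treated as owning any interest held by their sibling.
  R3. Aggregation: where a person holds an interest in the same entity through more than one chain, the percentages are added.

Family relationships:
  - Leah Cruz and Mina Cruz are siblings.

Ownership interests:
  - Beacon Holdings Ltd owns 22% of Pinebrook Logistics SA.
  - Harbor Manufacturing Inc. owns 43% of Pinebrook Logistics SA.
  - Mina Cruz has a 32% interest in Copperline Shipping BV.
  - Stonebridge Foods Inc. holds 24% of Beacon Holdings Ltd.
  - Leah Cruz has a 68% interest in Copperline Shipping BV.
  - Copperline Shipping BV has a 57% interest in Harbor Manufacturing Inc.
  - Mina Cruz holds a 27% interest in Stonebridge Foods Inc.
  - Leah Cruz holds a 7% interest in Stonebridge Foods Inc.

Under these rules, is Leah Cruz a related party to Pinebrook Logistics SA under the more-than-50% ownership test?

No

By sibling attribution (R2), Leah Cruz is treated as also owning Mina Cruz's interest in Copperline Shipping BV, giving 68% + 32% = 100%.
By sibling attribution (R2), Leah Cruz is treated as also owning Mina Cruz's interest in Stonebridge Foods Inc, giving 7% + 27% = 34%.
Chain via Copperline Shipping BV → Harbor Manufacturing Inc. (R1): 100% × 57% × 43% = 24.51% of Pinebrook Logistics SA.
Chain via Stonebridge Foods Inc. → Beacon Holdings Ltd (R1): 34% × 24% × 22% = 1.7952% of Pinebrook Logistics SA.
Aggregating (R3): 24.51% + 1.7952% = 26.3052%.
26.3052% does not exceed the 50% threshold, so Leah is not a related party to Pinebrook Logistics SA.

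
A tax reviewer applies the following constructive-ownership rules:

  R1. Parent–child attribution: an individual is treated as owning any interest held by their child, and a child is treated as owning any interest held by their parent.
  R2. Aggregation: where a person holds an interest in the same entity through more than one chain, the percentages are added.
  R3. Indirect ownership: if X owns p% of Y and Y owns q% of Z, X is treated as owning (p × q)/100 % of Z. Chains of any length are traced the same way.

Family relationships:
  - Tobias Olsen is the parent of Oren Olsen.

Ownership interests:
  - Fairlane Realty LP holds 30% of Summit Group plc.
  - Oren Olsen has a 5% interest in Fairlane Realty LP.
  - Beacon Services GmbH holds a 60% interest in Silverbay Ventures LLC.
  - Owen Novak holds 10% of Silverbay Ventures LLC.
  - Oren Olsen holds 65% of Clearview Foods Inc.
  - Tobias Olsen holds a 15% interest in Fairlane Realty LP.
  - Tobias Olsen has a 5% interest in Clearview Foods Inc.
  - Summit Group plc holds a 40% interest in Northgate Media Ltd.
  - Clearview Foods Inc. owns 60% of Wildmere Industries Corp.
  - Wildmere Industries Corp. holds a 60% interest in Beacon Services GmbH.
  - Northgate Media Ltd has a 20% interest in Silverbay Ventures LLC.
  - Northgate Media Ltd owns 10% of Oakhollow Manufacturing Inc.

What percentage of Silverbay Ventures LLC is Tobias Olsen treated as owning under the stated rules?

By parent–child attribution (R1), Tobias Olsen is treated as also owning Oren Olsen's interest in Clearview Foods Inc, giving 5% + 65% = 70%.
By parent–child attribution (R1), Tobias Olsen is treated as also owning Oren Olsen's interest in Fairlane Realty LP, giving 15% + 5% = 20%.
Chain via Clearview Foods Inc. → Wildmere Industries Corp. → Beacon Services GmbH (R3): 70% × 60% × 60% × 60% = 15.12% of Silverbay Ventures LLC.
Chain via Fairlane Realty LP → Summit Group plc → Northgate Media Ltd (R3): 20% × 30% × 40% × 20% = 0.48% of Silverbay Ventures LLC.
Aggregating (R2): 15.12% + 0.48% = 15.6%.

15.6%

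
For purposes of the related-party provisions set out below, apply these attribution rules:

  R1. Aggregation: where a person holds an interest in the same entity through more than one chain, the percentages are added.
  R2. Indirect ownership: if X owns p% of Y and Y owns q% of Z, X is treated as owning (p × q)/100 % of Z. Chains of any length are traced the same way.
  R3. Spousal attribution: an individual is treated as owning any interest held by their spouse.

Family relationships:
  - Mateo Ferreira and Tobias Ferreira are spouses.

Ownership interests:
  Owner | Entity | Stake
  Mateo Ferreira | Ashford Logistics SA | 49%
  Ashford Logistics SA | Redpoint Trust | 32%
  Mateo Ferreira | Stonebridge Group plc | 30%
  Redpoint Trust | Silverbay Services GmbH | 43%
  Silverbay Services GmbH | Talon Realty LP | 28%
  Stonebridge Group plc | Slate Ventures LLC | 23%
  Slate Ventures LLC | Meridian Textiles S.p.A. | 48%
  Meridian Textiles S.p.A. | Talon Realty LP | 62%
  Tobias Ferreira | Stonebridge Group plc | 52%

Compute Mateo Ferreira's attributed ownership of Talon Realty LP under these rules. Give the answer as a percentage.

By spousal attribution (R3), Mateo Ferreira is treated as also owning Tobias Ferreira's interest in Stonebridge Group plc, giving 30% + 52% = 82%.
Chain via Stonebridge Group plc → Slate Ventures LLC → Meridian Textiles S.p.A. (R2): 82% × 23% × 48% × 62% = 5.612736% of Talon Realty LP.
Chain via Ashford Logistics SA → Redpoint Trust → Silverbay Services GmbH (R2): 49% × 32% × 43% × 28% = 1.887872% of Talon Realty LP.
Aggregating (R1): 5.612736% + 1.887872% = 7.500608%.

7.500608%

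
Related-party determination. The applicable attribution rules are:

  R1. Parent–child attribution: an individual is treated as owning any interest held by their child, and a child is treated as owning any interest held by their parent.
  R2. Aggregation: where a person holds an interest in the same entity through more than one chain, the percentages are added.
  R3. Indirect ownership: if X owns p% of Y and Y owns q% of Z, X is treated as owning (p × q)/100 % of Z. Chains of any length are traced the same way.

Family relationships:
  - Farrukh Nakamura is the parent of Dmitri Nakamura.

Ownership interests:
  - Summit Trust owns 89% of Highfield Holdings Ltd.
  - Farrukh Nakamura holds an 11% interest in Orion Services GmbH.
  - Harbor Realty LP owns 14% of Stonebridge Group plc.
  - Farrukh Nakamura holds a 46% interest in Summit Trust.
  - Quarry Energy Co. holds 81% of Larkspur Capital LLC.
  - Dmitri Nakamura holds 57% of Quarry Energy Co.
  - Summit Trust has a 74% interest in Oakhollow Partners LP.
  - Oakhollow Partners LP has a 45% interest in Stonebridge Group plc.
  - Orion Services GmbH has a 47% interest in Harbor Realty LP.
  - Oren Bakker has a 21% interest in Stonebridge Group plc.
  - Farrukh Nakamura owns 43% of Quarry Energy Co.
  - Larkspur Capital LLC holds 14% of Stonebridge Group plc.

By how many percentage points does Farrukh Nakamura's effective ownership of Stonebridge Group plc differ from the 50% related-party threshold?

By parent–child attribution (R1), Farrukh Nakamura is treated as also owning Dmitri Nakamura's interest in Quarry Energy Co, giving 43% + 57% = 100%.
Chain via Quarry Energy Co. → Larkspur Capital LLC (R3): 100% × 81% × 14% = 11.34% of Stonebridge Group plc.
Chain via Orion Services GmbH → Harbor Realty LP (R3): 11% × 47% × 14% = 0.7238% of Stonebridge Group plc.
Chain via Summit Trust → Oakhollow Partners LP (R3): 46% × 74% × 45% = 15.318% of Stonebridge Group plc.
Aggregating (R2): 11.34% + 0.7238% + 15.318% = 27.3818%.
27.3818% falls short of the 50% threshold by 22.6182 percentage points.

22.6182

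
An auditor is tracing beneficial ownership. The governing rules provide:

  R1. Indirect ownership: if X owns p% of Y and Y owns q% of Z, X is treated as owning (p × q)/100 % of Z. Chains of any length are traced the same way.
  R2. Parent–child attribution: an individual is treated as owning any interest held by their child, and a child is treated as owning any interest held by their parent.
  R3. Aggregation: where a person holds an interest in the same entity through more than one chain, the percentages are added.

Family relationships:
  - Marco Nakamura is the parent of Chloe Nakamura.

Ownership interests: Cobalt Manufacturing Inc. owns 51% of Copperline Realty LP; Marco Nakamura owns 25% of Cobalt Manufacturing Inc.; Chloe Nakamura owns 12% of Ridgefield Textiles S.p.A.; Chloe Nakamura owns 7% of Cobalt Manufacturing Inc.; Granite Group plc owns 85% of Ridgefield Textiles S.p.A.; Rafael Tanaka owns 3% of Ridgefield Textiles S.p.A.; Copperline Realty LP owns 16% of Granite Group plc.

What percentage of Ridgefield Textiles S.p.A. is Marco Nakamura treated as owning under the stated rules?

By parent–child attribution (R2), Marco Nakamura is treated as also owning Chloe Nakamura's interest in Cobalt Manufacturing Inc, giving 25% + 7% = 32%.
By parent–child attribution (R2), Marco Nakamura is treated as owning Chloe Nakamura's 12% interest in Ridgefield Textiles S.p.A.
Chain via Cobalt Manufacturing Inc. → Copperline Realty LP → Granite Group plc (R1): 32% × 51% × 16% × 85% = 2.21952% of Ridgefield Textiles S.p.A.
Direct interest in Ridgefield Textiles S.p.A: 12%.
Aggregating (R3): 2.21952% + 12% = 14.21952%.

14.21952%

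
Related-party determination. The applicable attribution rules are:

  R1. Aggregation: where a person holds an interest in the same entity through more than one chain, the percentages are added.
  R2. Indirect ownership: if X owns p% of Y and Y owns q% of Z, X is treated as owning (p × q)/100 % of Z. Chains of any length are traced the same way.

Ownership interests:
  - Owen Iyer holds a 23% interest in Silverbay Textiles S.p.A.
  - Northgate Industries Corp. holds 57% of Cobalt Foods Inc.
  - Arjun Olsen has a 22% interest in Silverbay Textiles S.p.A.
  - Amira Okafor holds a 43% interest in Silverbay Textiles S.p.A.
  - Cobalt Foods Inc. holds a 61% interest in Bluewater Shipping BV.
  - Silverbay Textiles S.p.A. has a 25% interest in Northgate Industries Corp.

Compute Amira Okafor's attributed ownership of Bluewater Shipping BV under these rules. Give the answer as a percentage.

Chain via Silverbay Textiles S.p.A. → Northgate Industries Corp. → Cobalt Foods Inc. (R2): 43% × 25% × 57% × 61% = 3.737775% of Bluewater Shipping BV.

3.737775%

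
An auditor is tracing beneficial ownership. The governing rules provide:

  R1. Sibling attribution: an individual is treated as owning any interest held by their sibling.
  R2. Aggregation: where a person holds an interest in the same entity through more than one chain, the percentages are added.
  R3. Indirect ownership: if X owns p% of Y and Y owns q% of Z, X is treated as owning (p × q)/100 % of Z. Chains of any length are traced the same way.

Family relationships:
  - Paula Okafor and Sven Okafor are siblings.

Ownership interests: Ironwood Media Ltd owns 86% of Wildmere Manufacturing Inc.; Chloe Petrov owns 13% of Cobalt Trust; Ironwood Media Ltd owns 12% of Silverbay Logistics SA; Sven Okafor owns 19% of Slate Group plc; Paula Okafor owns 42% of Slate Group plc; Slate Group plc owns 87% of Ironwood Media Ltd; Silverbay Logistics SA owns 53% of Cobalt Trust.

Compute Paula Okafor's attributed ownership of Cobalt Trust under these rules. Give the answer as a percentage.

By sibling attribution (R1), Paula Okafor is treated as also owning Sven Okafor's interest in Slate Group plc, giving 42% + 19% = 61%.
Chain via Slate Group plc → Ironwood Media Ltd → Silverbay Logistics SA (R3): 61% × 87% × 12% × 53% = 3.375252% of Cobalt Trust.

3.375252%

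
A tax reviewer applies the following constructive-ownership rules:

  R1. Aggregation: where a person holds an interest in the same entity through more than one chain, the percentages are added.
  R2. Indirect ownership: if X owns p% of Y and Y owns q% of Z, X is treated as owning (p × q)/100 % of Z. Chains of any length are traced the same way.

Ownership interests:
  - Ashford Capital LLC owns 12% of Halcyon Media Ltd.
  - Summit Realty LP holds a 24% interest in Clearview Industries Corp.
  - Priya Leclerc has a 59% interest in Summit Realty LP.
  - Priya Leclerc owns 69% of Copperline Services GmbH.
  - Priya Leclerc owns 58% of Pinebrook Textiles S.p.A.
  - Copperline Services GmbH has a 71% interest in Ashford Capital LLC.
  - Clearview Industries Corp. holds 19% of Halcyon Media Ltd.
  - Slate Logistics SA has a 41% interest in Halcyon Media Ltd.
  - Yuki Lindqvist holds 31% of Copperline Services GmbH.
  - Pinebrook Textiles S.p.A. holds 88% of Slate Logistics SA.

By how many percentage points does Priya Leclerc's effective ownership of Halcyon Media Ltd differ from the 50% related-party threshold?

Chain via Copperline Services GmbH → Ashford Capital LLC (R2): 69% × 71% × 12% = 5.8788% of Halcyon Media Ltd.
Chain via Summit Realty LP → Clearview Industries Corp. (R2): 59% × 24% × 19% = 2.6904% of Halcyon Media Ltd.
Chain via Pinebrook Textiles S.p.A. → Slate Logistics SA (R2): 58% × 88% × 41% = 20.9264% of Halcyon Media Ltd.
Aggregating (R1): 5.8788% + 2.6904% + 20.9264% = 29.4956%.
29.4956% falls short of the 50% threshold by 20.5044 percentage points.

20.5044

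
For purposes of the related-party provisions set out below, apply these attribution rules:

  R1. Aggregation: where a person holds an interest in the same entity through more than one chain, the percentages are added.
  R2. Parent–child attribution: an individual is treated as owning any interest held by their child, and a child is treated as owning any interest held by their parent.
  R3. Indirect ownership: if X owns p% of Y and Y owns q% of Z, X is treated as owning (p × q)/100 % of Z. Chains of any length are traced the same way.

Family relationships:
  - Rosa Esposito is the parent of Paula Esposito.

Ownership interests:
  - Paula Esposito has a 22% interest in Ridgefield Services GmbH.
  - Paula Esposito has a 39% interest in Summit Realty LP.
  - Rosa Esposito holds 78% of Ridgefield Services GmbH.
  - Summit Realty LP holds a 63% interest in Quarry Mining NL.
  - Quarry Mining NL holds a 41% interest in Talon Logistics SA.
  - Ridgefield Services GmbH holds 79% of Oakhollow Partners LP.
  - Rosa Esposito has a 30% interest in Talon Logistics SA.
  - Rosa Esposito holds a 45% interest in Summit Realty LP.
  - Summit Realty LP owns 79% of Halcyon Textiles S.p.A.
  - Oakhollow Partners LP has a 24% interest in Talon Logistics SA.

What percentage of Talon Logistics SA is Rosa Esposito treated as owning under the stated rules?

70.6572%

By parent–child attribution (R2), Rosa Esposito is treated as also owning Paula Esposito's interest in Summit Realty LP, giving 45% + 39% = 84%.
By parent–child attribution (R2), Rosa Esposito is treated as also owning Paula Esposito's interest in Ridgefield Services GmbH, giving 78% + 22% = 100%.
Chain via Summit Realty LP → Quarry Mining NL (R3): 84% × 63% × 41% = 21.6972% of Talon Logistics SA.
Chain via Ridgefield Services GmbH → Oakhollow Partners LP (R3): 100% × 79% × 24% = 18.96% of Talon Logistics SA.
Direct interest in Talon Logistics SA: 30%.
Aggregating (R1): 21.6972% + 18.96% + 30% = 70.6572%.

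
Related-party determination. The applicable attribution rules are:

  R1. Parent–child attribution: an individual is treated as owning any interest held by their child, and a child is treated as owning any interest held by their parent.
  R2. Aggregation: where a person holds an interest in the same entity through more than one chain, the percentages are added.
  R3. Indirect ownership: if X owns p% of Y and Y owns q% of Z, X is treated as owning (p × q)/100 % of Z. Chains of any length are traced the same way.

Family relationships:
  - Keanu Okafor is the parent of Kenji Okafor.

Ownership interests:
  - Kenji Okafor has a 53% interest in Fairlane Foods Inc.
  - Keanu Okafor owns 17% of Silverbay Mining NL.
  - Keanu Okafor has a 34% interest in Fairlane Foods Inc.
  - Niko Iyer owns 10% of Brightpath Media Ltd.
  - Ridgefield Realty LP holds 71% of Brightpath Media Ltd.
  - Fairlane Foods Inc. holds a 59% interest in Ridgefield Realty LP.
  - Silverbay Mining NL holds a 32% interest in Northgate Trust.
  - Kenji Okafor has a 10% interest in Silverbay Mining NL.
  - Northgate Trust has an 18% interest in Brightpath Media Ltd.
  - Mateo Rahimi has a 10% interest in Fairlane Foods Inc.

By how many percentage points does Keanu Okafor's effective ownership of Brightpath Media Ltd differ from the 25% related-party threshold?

12.9995

By parent–child attribution (R1), Keanu Okafor is treated as also owning Kenji Okafor's interest in Silverbay Mining NL, giving 17% + 10% = 27%.
By parent–child attribution (R1), Keanu Okafor is treated as also owning Kenji Okafor's interest in Fairlane Foods Inc, giving 34% + 53% = 87%.
Chain via Silverbay Mining NL → Northgate Trust (R3): 27% × 32% × 18% = 1.5552% of Brightpath Media Ltd.
Chain via Fairlane Foods Inc. → Ridgefield Realty LP (R3): 87% × 59% × 71% = 36.4443% of Brightpath Media Ltd.
Aggregating (R2): 1.5552% + 36.4443% = 37.9995%.
37.9995% exceeds the 25% threshold by 12.9995 percentage points.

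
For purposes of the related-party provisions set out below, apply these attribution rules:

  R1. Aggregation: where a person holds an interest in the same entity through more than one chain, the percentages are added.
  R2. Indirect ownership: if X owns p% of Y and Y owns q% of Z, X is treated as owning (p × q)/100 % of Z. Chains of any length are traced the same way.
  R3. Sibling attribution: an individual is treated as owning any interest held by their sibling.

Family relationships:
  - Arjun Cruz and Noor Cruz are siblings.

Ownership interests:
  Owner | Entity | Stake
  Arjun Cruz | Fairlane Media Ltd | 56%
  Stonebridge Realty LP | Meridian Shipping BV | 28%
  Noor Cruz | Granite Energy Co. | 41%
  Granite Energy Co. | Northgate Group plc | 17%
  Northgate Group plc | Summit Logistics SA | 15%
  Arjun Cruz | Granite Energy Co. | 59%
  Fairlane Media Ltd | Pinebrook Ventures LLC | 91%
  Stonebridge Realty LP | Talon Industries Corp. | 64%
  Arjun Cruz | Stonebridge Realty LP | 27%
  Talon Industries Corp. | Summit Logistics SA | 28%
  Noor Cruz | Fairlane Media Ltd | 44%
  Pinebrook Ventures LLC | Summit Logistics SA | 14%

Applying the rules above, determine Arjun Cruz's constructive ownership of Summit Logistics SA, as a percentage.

By sibling attribution (R3), Arjun Cruz is treated as also owning Noor Cruz's interest in Granite Energy Co, giving 59% + 41% = 100%.
By sibling attribution (R3), Arjun Cruz is treated as also owning Noor Cruz's interest in Fairlane Media Ltd, giving 56% + 44% = 100%.
Chain via Stonebridge Realty LP → Talon Industries Corp. (R2): 27% × 64% × 28% = 4.8384% of Summit Logistics SA.
Chain via Granite Energy Co. → Northgate Group plc (R2): 100% × 17% × 15% = 2.55% of Summit Logistics SA.
Chain via Fairlane Media Ltd → Pinebrook Ventures LLC (R2): 100% × 91% × 14% = 12.74% of Summit Logistics SA.
Aggregating (R1): 4.8384% + 2.55% + 12.74% = 20.1284%.

20.1284%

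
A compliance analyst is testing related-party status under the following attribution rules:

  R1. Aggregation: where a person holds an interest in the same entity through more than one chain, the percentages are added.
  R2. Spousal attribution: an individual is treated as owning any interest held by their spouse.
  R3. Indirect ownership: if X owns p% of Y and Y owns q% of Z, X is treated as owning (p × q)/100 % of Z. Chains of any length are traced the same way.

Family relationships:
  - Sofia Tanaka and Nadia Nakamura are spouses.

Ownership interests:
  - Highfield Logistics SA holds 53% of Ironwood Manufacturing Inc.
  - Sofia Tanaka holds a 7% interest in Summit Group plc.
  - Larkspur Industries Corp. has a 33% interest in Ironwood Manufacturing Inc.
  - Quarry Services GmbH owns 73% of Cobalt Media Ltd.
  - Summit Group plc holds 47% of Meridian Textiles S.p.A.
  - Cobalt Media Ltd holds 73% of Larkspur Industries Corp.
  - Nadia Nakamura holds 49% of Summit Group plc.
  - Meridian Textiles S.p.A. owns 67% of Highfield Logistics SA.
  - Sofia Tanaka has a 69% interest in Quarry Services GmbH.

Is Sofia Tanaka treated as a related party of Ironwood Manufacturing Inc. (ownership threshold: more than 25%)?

By spousal attribution (R2), Sofia Tanaka is treated as also owning Nadia Nakamura's interest in Summit Group plc, giving 7% + 49% = 56%.
Chain via Summit Group plc → Meridian Textiles S.p.A. → Highfield Logistics SA (R3): 56% × 47% × 67% × 53% = 9.346232% of Ironwood Manufacturing Inc.
Chain via Quarry Services GmbH → Cobalt Media Ltd → Larkspur Industries Corp. (R3): 69% × 73% × 73% × 33% = 12.134133% of Ironwood Manufacturing Inc.
Aggregating (R1): 9.346232% + 12.134133% = 21.480365%.
21.480365% does not exceed the 25% threshold, so Sofia is not a related party to Ironwood Manufacturing Inc.

No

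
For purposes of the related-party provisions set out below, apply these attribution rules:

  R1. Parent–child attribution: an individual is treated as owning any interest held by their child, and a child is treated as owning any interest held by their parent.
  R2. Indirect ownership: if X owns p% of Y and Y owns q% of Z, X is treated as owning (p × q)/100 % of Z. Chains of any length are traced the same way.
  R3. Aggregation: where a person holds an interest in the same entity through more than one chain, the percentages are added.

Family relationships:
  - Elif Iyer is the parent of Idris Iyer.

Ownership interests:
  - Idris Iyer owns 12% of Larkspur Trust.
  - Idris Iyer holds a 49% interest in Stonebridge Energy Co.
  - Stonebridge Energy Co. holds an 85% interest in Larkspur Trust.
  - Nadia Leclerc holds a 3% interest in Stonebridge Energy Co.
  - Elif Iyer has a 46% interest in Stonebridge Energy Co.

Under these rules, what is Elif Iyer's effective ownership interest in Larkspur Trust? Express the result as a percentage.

92.75%

By parent–child attribution (R1), Elif Iyer is treated as also owning Idris Iyer's interest in Stonebridge Energy Co, giving 46% + 49% = 95%.
By parent–child attribution (R1), Elif Iyer is treated as owning Idris Iyer's 12% interest in Larkspur Trust.
Chain via Stonebridge Energy Co. (R2): 95% × 85% = 80.75% of Larkspur Trust.
Direct interest in Larkspur Trust: 12%.
Aggregating (R3): 80.75% + 12% = 92.75%.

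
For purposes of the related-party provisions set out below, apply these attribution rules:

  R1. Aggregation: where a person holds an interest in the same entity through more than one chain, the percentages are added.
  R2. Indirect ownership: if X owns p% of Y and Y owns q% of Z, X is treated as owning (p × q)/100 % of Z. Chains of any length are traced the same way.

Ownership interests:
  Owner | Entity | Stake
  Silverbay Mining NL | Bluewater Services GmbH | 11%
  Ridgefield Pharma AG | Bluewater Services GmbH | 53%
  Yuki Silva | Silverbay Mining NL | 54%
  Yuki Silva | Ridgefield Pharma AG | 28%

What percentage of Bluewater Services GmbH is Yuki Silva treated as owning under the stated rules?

Chain via Silverbay Mining NL (R2): 54% × 11% = 5.94% of Bluewater Services GmbH.
Chain via Ridgefield Pharma AG (R2): 28% × 53% = 14.84% of Bluewater Services GmbH.
Aggregating (R1): 5.94% + 14.84% = 20.78%.

20.78%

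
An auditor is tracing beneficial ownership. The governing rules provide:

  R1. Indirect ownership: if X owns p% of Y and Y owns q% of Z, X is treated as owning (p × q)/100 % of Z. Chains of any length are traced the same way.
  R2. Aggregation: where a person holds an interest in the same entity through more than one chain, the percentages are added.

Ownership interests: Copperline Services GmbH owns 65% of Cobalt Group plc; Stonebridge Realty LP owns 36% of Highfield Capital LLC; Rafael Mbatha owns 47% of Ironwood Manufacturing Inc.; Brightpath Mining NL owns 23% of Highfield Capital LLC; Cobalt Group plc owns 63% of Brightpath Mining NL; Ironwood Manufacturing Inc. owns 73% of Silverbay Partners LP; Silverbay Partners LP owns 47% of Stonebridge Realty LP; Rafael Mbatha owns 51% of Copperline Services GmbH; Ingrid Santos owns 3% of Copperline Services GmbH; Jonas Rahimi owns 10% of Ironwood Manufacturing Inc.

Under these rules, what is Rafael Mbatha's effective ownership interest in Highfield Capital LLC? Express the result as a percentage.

Chain via Copperline Services GmbH → Cobalt Group plc → Brightpath Mining NL (R1): 51% × 65% × 63% × 23% = 4.803435% of Highfield Capital LLC.
Chain via Ironwood Manufacturing Inc. → Silverbay Partners LP → Stonebridge Realty LP (R1): 47% × 73% × 47% × 36% = 5.805252% of Highfield Capital LLC.
Aggregating (R2): 4.803435% + 5.805252% = 10.608687%.

10.608687%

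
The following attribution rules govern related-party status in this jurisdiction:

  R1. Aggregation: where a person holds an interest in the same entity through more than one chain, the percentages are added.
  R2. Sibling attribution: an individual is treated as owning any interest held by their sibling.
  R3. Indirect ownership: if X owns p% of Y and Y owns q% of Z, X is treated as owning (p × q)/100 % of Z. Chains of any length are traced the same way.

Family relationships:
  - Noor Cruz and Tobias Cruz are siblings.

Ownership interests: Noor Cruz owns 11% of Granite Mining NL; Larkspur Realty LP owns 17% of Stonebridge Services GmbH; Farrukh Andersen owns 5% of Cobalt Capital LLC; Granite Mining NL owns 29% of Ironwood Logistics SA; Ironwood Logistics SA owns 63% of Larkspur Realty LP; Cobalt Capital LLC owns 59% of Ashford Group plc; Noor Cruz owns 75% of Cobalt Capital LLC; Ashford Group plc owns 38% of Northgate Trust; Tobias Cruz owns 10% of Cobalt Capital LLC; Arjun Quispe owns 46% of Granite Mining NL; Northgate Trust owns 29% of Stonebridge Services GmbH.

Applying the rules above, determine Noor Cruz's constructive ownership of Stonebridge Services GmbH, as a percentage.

By sibling attribution (R2), Noor Cruz is treated as also owning Tobias Cruz's interest in Cobalt Capital LLC, giving 75% + 10% = 85%.
Chain via Granite Mining NL → Ironwood Logistics SA → Larkspur Realty LP (R3): 11% × 29% × 63% × 17% = 0.341649% of Stonebridge Services GmbH.
Chain via Cobalt Capital LLC → Ashford Group plc → Northgate Trust (R3): 85% × 59% × 38% × 29% = 5.52653% of Stonebridge Services GmbH.
Aggregating (R1): 0.341649% + 5.52653% = 5.868179%.

5.868179%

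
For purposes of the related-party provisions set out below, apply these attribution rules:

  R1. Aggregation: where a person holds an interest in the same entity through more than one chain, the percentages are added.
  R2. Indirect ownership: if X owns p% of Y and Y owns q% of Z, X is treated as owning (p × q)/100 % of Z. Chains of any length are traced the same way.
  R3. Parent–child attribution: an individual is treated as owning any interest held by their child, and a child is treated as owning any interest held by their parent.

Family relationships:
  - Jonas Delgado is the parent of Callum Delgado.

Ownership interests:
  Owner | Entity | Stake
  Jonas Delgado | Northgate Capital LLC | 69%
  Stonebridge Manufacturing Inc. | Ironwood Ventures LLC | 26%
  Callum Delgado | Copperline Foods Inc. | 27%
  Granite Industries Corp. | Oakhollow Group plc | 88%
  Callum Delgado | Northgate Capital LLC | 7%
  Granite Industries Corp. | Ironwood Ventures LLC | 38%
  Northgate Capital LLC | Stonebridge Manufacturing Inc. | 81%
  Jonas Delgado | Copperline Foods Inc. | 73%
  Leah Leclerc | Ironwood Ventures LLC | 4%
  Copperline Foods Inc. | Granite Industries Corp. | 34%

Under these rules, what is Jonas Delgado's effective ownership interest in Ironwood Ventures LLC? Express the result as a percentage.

By parent–child attribution (R3), Jonas Delgado is treated as also owning Callum Delgado's interest in Copperline Foods Inc, giving 73% + 27% = 100%.
By parent–child attribution (R3), Jonas Delgado is treated as also owning Callum Delgado's interest in Northgate Capital LLC, giving 69% + 7% = 76%.
Chain via Copperline Foods Inc. → Granite Industries Corp. (R2): 100% × 34% × 38% = 12.92% of Ironwood Ventures LLC.
Chain via Northgate Capital LLC → Stonebridge Manufacturing Inc. (R2): 76% × 81% × 26% = 16.0056% of Ironwood Ventures LLC.
Aggregating (R1): 12.92% + 16.0056% = 28.9256%.

28.9256%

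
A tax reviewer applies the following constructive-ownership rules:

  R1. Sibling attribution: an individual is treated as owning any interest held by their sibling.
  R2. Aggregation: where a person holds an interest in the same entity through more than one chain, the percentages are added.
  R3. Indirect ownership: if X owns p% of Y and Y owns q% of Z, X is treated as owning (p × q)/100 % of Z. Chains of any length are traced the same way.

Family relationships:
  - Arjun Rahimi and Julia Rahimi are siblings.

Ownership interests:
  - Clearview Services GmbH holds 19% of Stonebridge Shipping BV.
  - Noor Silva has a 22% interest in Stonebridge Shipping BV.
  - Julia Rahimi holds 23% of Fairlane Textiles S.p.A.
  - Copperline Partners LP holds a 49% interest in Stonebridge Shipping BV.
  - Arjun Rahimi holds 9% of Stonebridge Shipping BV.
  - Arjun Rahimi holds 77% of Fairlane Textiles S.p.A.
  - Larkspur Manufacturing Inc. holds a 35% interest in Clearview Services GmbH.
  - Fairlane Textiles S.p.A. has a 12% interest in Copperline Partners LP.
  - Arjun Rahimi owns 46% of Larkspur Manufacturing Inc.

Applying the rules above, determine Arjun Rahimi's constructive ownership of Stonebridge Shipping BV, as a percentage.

By sibling attribution (R1), Arjun Rahimi is treated as also owning Julia Rahimi's interest in Fairlane Textiles S.p.A, giving 77% + 23% = 100%.
Chain via Larkspur Manufacturing Inc. → Clearview Services GmbH (R3): 46% × 35% × 19% = 3.059% of Stonebridge Shipping BV.
Chain via Fairlane Textiles S.p.A. → Copperline Partners LP (R3): 100% × 12% × 49% = 5.88% of Stonebridge Shipping BV.
Direct interest in Stonebridge Shipping BV: 9%.
Aggregating (R2): 3.059% + 5.88% + 9% = 17.939%.

17.939%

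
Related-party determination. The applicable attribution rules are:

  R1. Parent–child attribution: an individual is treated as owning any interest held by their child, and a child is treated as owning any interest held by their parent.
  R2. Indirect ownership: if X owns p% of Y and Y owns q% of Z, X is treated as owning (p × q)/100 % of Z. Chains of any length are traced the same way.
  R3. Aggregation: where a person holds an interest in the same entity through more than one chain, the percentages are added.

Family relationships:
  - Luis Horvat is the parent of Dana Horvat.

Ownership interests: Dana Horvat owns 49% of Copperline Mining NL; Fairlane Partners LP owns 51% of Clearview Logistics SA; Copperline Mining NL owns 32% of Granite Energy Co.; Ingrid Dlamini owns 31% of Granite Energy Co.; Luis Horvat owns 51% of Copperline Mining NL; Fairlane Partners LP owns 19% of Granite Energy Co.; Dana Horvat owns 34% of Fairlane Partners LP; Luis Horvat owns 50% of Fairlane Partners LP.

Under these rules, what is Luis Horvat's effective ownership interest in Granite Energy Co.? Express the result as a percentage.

47.96%

By parent–child attribution (R1), Luis Horvat is treated as also owning Dana Horvat's interest in Fairlane Partners LP, giving 50% + 34% = 84%.
By parent–child attribution (R1), Luis Horvat is treated as also owning Dana Horvat's interest in Copperline Mining NL, giving 51% + 49% = 100%.
Chain via Fairlane Partners LP (R2): 84% × 19% = 15.96% of Granite Energy Co.
Chain via Copperline Mining NL (R2): 100% × 32% = 32% of Granite Energy Co.
Aggregating (R3): 15.96% + 32% = 47.96%.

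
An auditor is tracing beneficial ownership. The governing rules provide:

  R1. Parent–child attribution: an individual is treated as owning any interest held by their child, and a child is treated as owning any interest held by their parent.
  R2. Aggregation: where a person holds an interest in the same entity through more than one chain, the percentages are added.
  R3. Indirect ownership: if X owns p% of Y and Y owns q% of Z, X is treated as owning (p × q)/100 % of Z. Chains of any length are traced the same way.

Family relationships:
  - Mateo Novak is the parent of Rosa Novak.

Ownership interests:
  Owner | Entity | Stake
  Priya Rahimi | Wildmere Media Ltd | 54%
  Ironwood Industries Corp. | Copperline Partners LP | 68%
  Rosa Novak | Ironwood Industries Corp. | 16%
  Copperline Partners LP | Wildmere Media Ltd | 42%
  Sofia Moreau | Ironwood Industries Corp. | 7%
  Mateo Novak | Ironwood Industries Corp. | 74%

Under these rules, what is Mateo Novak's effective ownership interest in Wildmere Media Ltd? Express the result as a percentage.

By parent–child attribution (R1), Mateo Novak is treated as also owning Rosa Novak's interest in Ironwood Industries Corp, giving 74% + 16% = 90%.
Chain via Ironwood Industries Corp. → Copperline Partners LP (R3): 90% × 68% × 42% = 25.704% of Wildmere Media Ltd.

25.704%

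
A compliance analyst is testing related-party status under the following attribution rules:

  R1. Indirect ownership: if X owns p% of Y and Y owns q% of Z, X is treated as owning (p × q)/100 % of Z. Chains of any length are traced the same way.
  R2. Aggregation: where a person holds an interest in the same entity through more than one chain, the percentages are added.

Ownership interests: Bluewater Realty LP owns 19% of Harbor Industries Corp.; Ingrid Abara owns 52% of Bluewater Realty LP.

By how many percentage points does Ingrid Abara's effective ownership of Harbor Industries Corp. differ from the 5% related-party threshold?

Chain via Bluewater Realty LP (R1): 52% × 19% = 9.88% of Harbor Industries Corp.
9.88% exceeds the 5% threshold by 4.88 percentage points.

4.88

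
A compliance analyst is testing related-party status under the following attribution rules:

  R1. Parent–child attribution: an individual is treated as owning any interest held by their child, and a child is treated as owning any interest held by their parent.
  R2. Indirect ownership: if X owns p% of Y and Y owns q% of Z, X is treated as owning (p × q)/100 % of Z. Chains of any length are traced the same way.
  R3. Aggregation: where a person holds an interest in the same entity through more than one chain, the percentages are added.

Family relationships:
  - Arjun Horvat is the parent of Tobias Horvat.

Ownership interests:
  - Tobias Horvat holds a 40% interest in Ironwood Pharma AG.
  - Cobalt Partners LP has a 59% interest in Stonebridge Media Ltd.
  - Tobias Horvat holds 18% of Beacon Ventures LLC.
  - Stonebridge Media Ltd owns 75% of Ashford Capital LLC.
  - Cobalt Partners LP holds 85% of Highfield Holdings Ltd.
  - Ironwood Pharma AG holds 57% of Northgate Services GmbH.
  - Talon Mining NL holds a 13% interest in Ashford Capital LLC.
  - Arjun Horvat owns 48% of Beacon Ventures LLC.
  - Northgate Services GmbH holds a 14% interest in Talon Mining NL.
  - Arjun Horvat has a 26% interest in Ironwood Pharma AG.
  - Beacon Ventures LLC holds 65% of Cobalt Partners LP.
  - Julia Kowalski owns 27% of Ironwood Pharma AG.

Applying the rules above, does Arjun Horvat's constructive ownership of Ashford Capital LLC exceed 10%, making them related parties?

By parent–child attribution (R1), Arjun Horvat is treated as also owning Tobias Horvat's interest in Ironwood Pharma AG, giving 26% + 40% = 66%.
By parent–child attribution (R1), Arjun Horvat is treated as also owning Tobias Horvat's interest in Beacon Ventures LLC, giving 48% + 18% = 66%.
Chain via Ironwood Pharma AG → Northgate Services GmbH → Talon Mining NL (R2): 66% × 57% × 14% × 13% = 0.684684% of Ashford Capital LLC.
Chain via Beacon Ventures LLC → Cobalt Partners LP → Stonebridge Media Ltd (R2): 66% × 65% × 59% × 75% = 18.98325% of Ashford Capital LLC.
Aggregating (R3): 0.684684% + 18.98325% = 19.667934%.
19.667934% exceeds the 10% threshold, so Arjun is a related party to Ashford Capital LLC.

Yes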